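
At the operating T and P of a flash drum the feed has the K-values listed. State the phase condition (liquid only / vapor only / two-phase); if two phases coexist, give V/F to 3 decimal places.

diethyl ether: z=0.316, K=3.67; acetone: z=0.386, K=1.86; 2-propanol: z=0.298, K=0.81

ΣzᵢKᵢ = 2.119; Σzᵢ/Kᵢ = 0.662.
Since Σzᵢ/Kᵢ < 1 the mixture is above its dew point — single vapor phase.

vapor only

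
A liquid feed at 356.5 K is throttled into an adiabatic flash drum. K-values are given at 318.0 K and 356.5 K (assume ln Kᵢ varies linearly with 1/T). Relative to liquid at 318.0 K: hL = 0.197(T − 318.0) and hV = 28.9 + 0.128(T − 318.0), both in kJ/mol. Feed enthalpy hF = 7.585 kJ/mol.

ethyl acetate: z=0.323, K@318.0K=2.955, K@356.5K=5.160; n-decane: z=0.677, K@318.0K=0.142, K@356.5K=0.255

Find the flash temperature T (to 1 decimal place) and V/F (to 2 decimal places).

Adiabatic flash: solve Rachford–Rice at each trial T, then check hF = ψ·hV(T) + (1−ψ)·hL(T).
  T = 318.0 K: K = (2.955, 0.142), RR gives ψ = 0.030, H_out = 0.872 kJ/mol
  T = 356.5 K: K = (5.160, 0.255), RR gives ψ = 0.271, H_out = 14.692 kJ/mol
  T = 337.2 K: K = (3.965, 0.193), RR gives ψ = 0.172, H_out = 8.527 kJ/mol
  T = 327.6 K: K = (3.438, 0.166), RR gives ψ = 0.110, H_out = 4.991 kJ/mol
  T = 332.4 K: K = (3.695, 0.180), RR gives ψ = 0.143, H_out = 6.815 kJ/mol
  T = 334.8 K: K = (3.829, 0.186), RR gives ψ = 0.158, H_out = 7.683 kJ/mol
Linear interpolation between T = 332.4 (H_out = 6.815) and T = 334.8 (H_out = 7.683) on hF = 7.585 gives T ≈ 334.5 K, at which ψ = 0.16.

T = 334.5 K, V/F = 0.16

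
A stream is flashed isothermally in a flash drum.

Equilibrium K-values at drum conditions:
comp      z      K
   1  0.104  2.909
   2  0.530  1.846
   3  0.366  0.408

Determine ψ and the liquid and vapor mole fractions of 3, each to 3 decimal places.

Let ψ = V/F and solve Σ zᵢ(Kᵢ−1)/(1+ψ(Kᵢ−1)) = 0.
Feasibility: ΣzᵢKᵢ = 1.430, Σzᵢ/Kᵢ = 1.220 — both > 1, two phases present.
Newton iteration, ψ⁰ = 0.53:
  ψ = 0.530: g = 0.0925, g' = -0.547 → ψ = 0.699
  ψ = 0.699: g = -0.0029, g' = -0.593 → ψ = 0.694
Converged at ψ = 0.694.
Compositions from xᵢ = zᵢ/(1+ψ(Kᵢ−1)), yᵢ = Kᵢxᵢ:
  1: x = 0.045, y = 0.130
  2: x = 0.334, y = 0.616
  3: x = 0.621, y = 0.254

ψ = 0.694, x_3 = 0.621, y_3 = 0.254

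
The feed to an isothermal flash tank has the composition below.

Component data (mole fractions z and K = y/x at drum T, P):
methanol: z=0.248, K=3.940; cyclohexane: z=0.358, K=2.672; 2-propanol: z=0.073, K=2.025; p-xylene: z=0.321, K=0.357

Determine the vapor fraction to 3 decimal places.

Let ψ = V/F and solve Σ zᵢ(Kᵢ−1)/(1+ψ(Kᵢ−1)) = 0.
Feasibility: ΣzᵢKᵢ = 2.196, Σzᵢ/Kᵢ = 1.132 — both > 1, two phases present.
Iterate (Newton) starting at ψ = 0.5:
  ψ = 0.500: g = 0.3665, g' = -0.970 → ψ = 0.878
  ψ = 0.878: g = 0.0117, g' = -1.052 → ψ = 0.889
Converged at ψ = 0.889.

ψ = 0.889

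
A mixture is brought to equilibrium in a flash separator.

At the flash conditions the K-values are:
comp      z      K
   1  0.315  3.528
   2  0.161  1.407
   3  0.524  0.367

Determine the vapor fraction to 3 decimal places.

Newton iteration, ψ⁰ = 0.47:
  ψ = 0.470: g = -0.0532, g' = -0.865 → ψ = 0.408
  ψ = 0.408: g = 0.0006, g' = -0.889 → ψ = 0.409
Converged at ψ = 0.409.

ψ = 0.409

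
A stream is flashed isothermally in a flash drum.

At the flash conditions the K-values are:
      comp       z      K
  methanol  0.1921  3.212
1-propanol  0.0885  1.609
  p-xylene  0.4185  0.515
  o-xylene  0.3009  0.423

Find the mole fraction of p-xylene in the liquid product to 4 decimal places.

Newton iteration, β⁰ = 0.3:
  β = 0.3000: g = -0.14650, g' = -0.6444 → β = 0.0727
  β = 0.0727: g = 0.02609, g' = -0.9427 → β = 0.1003
  β = 0.1003: g = 0.00089, g' = -0.8803 → β = 0.1014
Converged at β = 0.1014.
Compositions from xᵢ = zᵢ/(1+β(Kᵢ−1)), yᵢ = Kᵢxᵢ:
  methanol: x = 0.1569, y = 0.5040
  1-propanol: x = 0.0834, y = 0.1341
  p-xylene: x = 0.4401, y = 0.2267
  o-xylene: x = 0.3196, y = 0.1352

x_p-xylene = 0.4401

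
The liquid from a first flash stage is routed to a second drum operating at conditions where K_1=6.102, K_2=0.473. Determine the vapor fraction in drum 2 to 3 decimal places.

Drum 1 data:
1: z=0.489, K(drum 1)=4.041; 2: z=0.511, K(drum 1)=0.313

Drum 1:
Rachford–Rice: g(ψ₁) = Σ zᵢ(Kᵢ−1)/(1+ψ₁(Kᵢ−1)) = 0.
Check two-phase: ΣzᵢKᵢ = 2.136 > 1 and Σzᵢ/Kᵢ = 1.754 > 1, so g(0) = 1.136 > 0 and g(1) = -0.754 < 0.
Binary case is linear: z₁(K₁−1)(1+ψ₁(K₂−1)) + z₂(K₂−1)(1+ψ₁(K₁−1)) = 0
⇒ ψ₁ = [z₁(K₁−1)+z₂(K₂−1)] / [−(K₁−1)(K₂−1)] = 1.1360/2.0892 = 0.544
Drum-1 compositions:
  1: x = 0.184, y = 0.745
  2: x = 0.816, y = 0.255
Drum-2 feed = drum-1 liquid: z₂ = (0.1843, 0.8157).
Drum 2:
Let ψ₂ = V/F and solve Σ zᵢ(Kᵢ−1)/(1+ψ₂(Kᵢ−1)) = 0.
Check two-phase: ΣzᵢKᵢ = 1.510 > 1 and Σzᵢ/Kᵢ = 1.755 > 1, so g(0) = 0.510 > 0 and g(1) = -0.755 < 0.
Binary case is linear: z₁(K₁−1)(1+ψ₂(K₂−1)) + z₂(K₂−1)(1+ψ₂(K₁−1)) = 0
⇒ ψ₂ = [z₁(K₁−1)+z₂(K₂−1)] / [−(K₁−1)(K₂−1)] = 0.5103/2.6888 = 0.190
  1: x = 0.094, y = 0.571
  2: x = 0.906, y = 0.429

V/F (drum 2) = 0.190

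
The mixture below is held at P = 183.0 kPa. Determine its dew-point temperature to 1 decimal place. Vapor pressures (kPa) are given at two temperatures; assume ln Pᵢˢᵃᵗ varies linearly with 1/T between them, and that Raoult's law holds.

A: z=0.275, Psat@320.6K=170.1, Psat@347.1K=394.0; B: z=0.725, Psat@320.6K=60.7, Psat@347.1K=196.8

Dew-point temperature: Σzᵢ·P/Pᵢˢᵃᵗ(T) = 1. Interpolate ln Pᵢˢᵃᵗ = aᵢ + bᵢ/T.
  T = 320.6 K: ΣzᵢP/Pᵢˢᵃᵗ = 2.4816
  T = 347.1 K: ΣzᵢP/Pᵢˢᵃᵗ = 0.8019
  T = 333.9 K: ΣzᵢP/Pᵢˢᵃᵗ = 1.3741
  T = 340.5 K: ΣzᵢP/Pᵢˢᵃᵗ = 1.0438
  T = 343.8 K: ΣzᵢP/Pᵢˢᵃᵗ = 0.9136
  T = 342.1 K: ΣzᵢP/Pᵢˢᵃᵗ = 0.9782
Interpolating between 340.5 K and 342.1 K gives T ≈ 341.6 K.

T = 341.6 K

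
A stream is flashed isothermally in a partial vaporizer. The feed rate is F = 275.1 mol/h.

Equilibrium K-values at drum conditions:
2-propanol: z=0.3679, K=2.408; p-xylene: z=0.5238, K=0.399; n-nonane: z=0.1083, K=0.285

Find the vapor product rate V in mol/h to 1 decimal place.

V = 39.5 mol/h

Rachford–Rice: g(V/F) = Σ zᵢ(Kᵢ−1)/(1+V/F(Kᵢ−1)) = 0.
Check two-phase: ΣzᵢKᵢ = 1.1258 > 1 and Σzᵢ/Kᵢ = 1.8456 > 1, so g(0) = 0.1258 > 0 and g(1) = -0.8456 < 0.
Newton iteration, V/F⁰ = 0.5:
  V/F = 0.5000: g = -0.26657, g' = -0.7720 → V/F = 0.1547
  V/F = 0.1547: g = -0.00878, g' = -0.7918 → V/F = 0.1436
  V/F = 0.1436: g = 0.00005, g' = -0.8000 → V/F = 0.1437
Converged at V/F = 0.1437.
Then V = V/F·F = 0.1437·275.1 = 39.5 mol/h and L = F − V = 235.6 mol/h.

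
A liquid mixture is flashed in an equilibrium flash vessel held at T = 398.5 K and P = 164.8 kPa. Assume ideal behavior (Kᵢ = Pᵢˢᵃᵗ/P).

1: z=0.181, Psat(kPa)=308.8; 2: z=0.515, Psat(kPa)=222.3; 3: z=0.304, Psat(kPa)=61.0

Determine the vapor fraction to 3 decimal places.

ψ = 0.455

Raoult's law: Kᵢ = Pᵢˢᵃᵗ/P = Pᵢˢᵃᵗ/164.8.
  K_1 = 308.8/164.8 = 1.87379, K_2 = 222.3/164.8 = 1.34891, K_3 = 61.0/164.8 = 0.37015
Newton–Raphson from ψ = 0.5:
  ψ = 0.500: g = -0.0164, g' = -0.369 → ψ = 0.456
  ψ = 0.456: g = -0.0003, g' = -0.355 → ψ = 0.455
Converged at ψ = 0.455.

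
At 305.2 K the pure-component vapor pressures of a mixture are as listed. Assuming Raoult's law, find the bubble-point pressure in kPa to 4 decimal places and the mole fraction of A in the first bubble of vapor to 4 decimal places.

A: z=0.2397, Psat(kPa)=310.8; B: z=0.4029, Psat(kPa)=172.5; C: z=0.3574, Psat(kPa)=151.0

Pbub = 197.9664 kPa, y_A = 0.3763

At the bubble point ψ → 0, so ΣzᵢKᵢ = 1 with Kᵢ = Pᵢˢᵃᵗ/P ⇒ P = ΣzᵢPᵢˢᵃᵗ.
P = 0.2397·310.8 + 0.4029·172.5 + 0.3574·151.0 = 197.9664 kPa
yᵢ = zᵢPᵢˢᵃᵗ/P ⇒ y_A = 0.2397·310.8/197.9664 = 0.3763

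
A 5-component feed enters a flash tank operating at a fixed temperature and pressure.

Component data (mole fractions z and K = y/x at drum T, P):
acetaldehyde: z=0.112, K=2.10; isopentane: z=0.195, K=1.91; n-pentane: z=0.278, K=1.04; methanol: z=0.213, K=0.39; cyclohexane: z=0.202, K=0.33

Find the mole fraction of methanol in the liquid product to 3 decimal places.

x_methanol = 0.227

Let ψ = V/F and solve Σ zᵢ(Kᵢ−1)/(1+ψ(Kᵢ−1)) = 0.
Check two-phase: ΣzᵢKᵢ = 1.046 > 1 and Σzᵢ/Kᵢ = 1.581 > 1, so g(0) = 0.047 > 0 and g(1) = -0.581 < 0.
Newton–Raphson from ψ = 0.3:
  ψ = 0.300: g = -0.0854, g' = -0.437 → ψ = 0.105
  ψ = 0.105: g = -0.0008, g' = -0.439 → ψ = 0.103
Converged at ψ = 0.103.
Compositions from xᵢ = zᵢ/(1+ψ(Kᵢ−1)), yᵢ = Kᵢxᵢ:
  acetaldehyde: x = 0.101, y = 0.211
  isopentane: x = 0.178, y = 0.341
  n-pentane: x = 0.277, y = 0.288
  methanol: x = 0.227, y = 0.089
  cyclohexane: x = 0.217, y = 0.072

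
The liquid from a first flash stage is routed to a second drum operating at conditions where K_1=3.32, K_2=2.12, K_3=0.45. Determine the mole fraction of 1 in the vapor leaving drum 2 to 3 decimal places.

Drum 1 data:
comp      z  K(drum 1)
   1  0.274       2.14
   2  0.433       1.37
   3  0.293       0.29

y_1 (drum 2) = 0.229

Drum 1:
Let ψ₁ = V/F and solve Σ zᵢ(Kᵢ−1)/(1+ψ₁(Kᵢ−1)) = 0.
Check two-phase: ΣzᵢKᵢ = 1.265 > 1 and Σzᵢ/Kᵢ = 1.454 > 1, so g(0) = 0.265 > 0 and g(1) = -0.454 < 0.
Newton–Raphson from ψ₁ = 0.5:
  ψ₁ = 0.500: g = 0.0116, g' = -0.542 → ψ₁ = 0.521
Converged at ψ₁ = 0.521.
Drum-1 compositions:
  1: x = 0.172, y = 0.368
  2: x = 0.363, y = 0.497
  3: x = 0.465, y = 0.135
Drum-2 feed = drum-1 liquid: z₂ = (0.1719, 0.3630, 0.4651).
Drum 2:
Newton–Raphson from ψ₂ = 0.5:
  ψ₂ = 0.500: g = 0.0924, g' = -0.653 → ψ₂ = 0.641
  ψ₂ = 0.641: g = 0.0016, g' = -0.640 → ψ₂ = 0.644
Converged at ψ₂ = 0.644.
  1: x = 0.069, y = 0.229
  2: x = 0.211, y = 0.447
  3: x = 0.720, y = 0.324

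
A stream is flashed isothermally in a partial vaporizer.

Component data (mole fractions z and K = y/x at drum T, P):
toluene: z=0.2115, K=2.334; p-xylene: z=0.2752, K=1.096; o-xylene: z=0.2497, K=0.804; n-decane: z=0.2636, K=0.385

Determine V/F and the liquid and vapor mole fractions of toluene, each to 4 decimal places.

Rachford–Rice: g(V/F) = Σ zᵢ(Kᵢ−1)/(1+V/F(Kᵢ−1)) = 0.
Check two-phase: ΣzᵢKᵢ = 1.0975 > 1 and Σzᵢ/Kᵢ = 1.3370 > 1, so g(0) = 0.0975 > 0 and g(1) = -0.3370 < 0.
Newton iteration, V/F⁰ = 0.38:
  V/F = 0.3800: g = -0.05171, g' = -0.3491 → V/F = 0.2319
  V/F = 0.2319: g = 0.00099, g' = -0.3681 → V/F = 0.2345
Converged at V/F = 0.2345.
Compositions from xᵢ = zᵢ/(1+V/F(Kᵢ−1)), yᵢ = Kᵢxᵢ:
  toluene: x = 0.1611, y = 0.3760
  p-xylene: x = 0.2691, y = 0.2950
  o-xylene: x = 0.2617, y = 0.2104
  n-decane: x = 0.3080, y = 0.1186

V/F = 0.2345, x_toluene = 0.1611, y_toluene = 0.3760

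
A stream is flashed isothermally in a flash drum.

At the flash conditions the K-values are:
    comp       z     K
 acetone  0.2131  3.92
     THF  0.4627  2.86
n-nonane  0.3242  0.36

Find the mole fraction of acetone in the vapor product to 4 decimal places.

Let β = V/F and solve Σ zᵢ(Kᵢ−1)/(1+β(Kᵢ−1)) = 0.
g(0) = ΣzᵢKᵢ − 1 = 1.2754 and g(1) = 1 − Σzᵢ/Kᵢ = -0.1167, so a root lies in (0, 1).
Newton iteration, β⁰ = 0.49:
  β = 0.4900: g = 0.40396, g' = -1.0275 → β = 0.8831
  β = 0.8831: g = 0.02232, g' = -1.0735 → β = 0.9039
  β = 0.9039: g = -0.00034, g' = -1.1073 → β = 0.9036
Converged at β = 0.9036.
Compositions from xᵢ = zᵢ/(1+β(Kᵢ−1)), yᵢ = Kᵢxᵢ:
  acetone: x = 0.0586, y = 0.2296
  THF: x = 0.1726, y = 0.4936
  n-nonane: x = 0.7688, y = 0.2768

y_acetone = 0.2296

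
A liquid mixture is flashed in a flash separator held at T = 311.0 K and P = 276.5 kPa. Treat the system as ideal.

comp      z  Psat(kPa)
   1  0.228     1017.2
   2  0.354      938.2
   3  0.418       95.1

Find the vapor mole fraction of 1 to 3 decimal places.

Raoult's law: Kᵢ = Pᵢˢᵃᵗ/P = Pᵢˢᵃᵗ/276.5.
  K_1 = 1017.2/276.5 = 3.67884, K_2 = 938.2/276.5 = 3.39313, K_3 = 95.1/276.5 = 0.34394
Iterate (Newton) starting at β = 0.5:
  β = 0.500: g = 0.2387, g' = -1.118 → β = 0.714
  β = 0.714: g = 0.0071, g' = -1.106 → β = 0.720
Converged at β = 0.720.
Compositions from xᵢ = zᵢ/(1+β(Kᵢ−1)), yᵢ = Kᵢxᵢ:
  1: x = 0.078, y = 0.286
  2: x = 0.130, y = 0.441
  3: x = 0.792, y = 0.272

y_1 = 0.286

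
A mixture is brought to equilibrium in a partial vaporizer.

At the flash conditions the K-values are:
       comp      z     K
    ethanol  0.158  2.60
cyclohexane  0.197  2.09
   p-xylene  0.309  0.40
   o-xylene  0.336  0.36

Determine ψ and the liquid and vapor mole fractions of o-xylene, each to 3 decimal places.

ψ = 0.080, x_o-xylene = 0.354, y_o-xylene = 0.128

Material balance + equilibrium reduce to Σ zᵢ(Kᵢ−1)/(1+ψ(Kᵢ−1)) = 0.
Check two-phase: ΣzᵢKᵢ = 1.067 > 1 and Σzᵢ/Kᵢ = 1.861 > 1, so g(0) = 0.067 > 0 and g(1) = -0.861 < 0.
Newton–Raphson from ψ = 0.56:
  ψ = 0.560: g = -0.3477, g' = -0.789 → ψ = 0.120
  ψ = 0.120: g = -0.0304, g' = -0.759 → ψ = 0.079
  ψ = 0.079: g = 0.0006, g' = -0.792 → ψ = 0.080
Converged at ψ = 0.080.
Compositions from xᵢ = zᵢ/(1+ψ(Kᵢ−1)), yᵢ = Kᵢxᵢ:
  ethanol: x = 0.140, y = 0.364
  cyclohexane: x = 0.181, y = 0.379
  p-xylene: x = 0.325, y = 0.130
  o-xylene: x = 0.354, y = 0.128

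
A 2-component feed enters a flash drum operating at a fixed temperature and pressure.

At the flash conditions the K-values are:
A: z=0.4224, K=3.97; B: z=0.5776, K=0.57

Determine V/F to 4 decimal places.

V/F = 0.7878

Material balance + equilibrium reduce to Σ zᵢ(Kᵢ−1)/(1+V/F(Kᵢ−1)) = 0.
Check two-phase: ΣzᵢKᵢ = 2.0062 > 1 and Σzᵢ/Kᵢ = 1.1197 > 1, so g(0) = 1.0062 > 0 and g(1) = -0.1197 < 0.
Binary case is linear: z₁(K₁−1)(1+V/F(K₂−1)) + z₂(K₂−1)(1+V/F(K₁−1)) = 0
⇒ V/F = [z₁(K₁−1)+z₂(K₂−1)] / [−(K₁−1)(K₂−1)] = 1.00616/1.27710 = 0.7878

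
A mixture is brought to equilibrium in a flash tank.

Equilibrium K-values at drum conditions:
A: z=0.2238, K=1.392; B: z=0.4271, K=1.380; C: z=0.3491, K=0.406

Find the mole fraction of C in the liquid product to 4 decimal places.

Material balance + equilibrium reduce to Σ zᵢ(Kᵢ−1)/(1+V/F(Kᵢ−1)) = 0.
Feasibility: ΣzᵢKᵢ = 1.0427, Σzᵢ/Kᵢ = 1.3301 — both > 1, two phases present.
Newton–Raphson from V/F = 0.5:
  V/F = 0.5000: g = -0.08523, g' = -0.3168 → V/F = 0.2310
  V/F = 0.2310: g = -0.01069, g' = -0.2465 → V/F = 0.1876
  V/F = 0.1876: g = -0.00015, g' = -0.2396 → V/F = 0.1870
Converged at V/F = 0.1870.
Compositions from xᵢ = zᵢ/(1+V/F(Kᵢ−1)), yᵢ = Kᵢxᵢ:
  A: x = 0.2085, y = 0.2903
  B: x = 0.3988, y = 0.5503
  C: x = 0.3927, y = 0.1594

x_C = 0.3927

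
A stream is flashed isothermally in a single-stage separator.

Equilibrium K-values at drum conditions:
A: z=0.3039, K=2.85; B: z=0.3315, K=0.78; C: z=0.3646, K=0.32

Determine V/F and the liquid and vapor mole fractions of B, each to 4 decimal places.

Newton iteration, V/F⁰ = 0.48:
  V/F = 0.4800: g = -0.15182, g' = -0.6834 → V/F = 0.2578
  V/F = 0.2578: g = 0.00269, g' = -0.7427 → V/F = 0.2615
Converged at V/F = 0.2615.
Compositions from xᵢ = zᵢ/(1+V/F(Kᵢ−1)), yᵢ = Kᵢxᵢ:
  A: x = 0.2048, y = 0.5837
  B: x = 0.3517, y = 0.2744
  C: x = 0.4434, y = 0.1419

V/F = 0.2615, x_B = 0.3517, y_B = 0.2744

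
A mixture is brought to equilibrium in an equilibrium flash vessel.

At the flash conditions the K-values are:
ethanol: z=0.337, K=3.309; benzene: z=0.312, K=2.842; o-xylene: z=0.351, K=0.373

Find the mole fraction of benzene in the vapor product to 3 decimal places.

Material balance + equilibrium reduce to Σ zᵢ(Kᵢ−1)/(1+ψ(Kᵢ−1)) = 0.
g(0) = ΣzᵢKᵢ − 1 = 1.133 and g(1) = 1 − Σzᵢ/Kᵢ = -0.153, so a root lies in (0, 1).
Newton iteration, ψ⁰ = 0.5:
  ψ = 0.500: g = 0.3398, g' = -0.967 → ψ = 0.851
  ψ = 0.851: g = 0.0140, g' = -1.000 → ψ = 0.865
Converged at ψ = 0.865.
Compositions from xᵢ = zᵢ/(1+ψ(Kᵢ−1)), yᵢ = Kᵢxᵢ:
  ethanol: x = 0.112, y = 0.372
  benzene: x = 0.120, y = 0.342
  o-xylene: x = 0.767, y = 0.286

y_benzene = 0.342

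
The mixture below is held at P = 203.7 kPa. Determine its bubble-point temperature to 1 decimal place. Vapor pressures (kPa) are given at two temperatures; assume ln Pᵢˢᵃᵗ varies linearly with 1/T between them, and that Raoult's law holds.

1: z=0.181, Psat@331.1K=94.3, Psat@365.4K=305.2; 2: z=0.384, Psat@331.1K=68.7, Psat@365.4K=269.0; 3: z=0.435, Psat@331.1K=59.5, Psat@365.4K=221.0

T = 359.0 K

Bubble-point temperature: ΣzᵢPᵢˢᵃᵗ(T) = P. Interpolate ln Pᵢˢᵃᵗ = aᵢ + bᵢ/T.
  T = 331.1 K: ΣzᵢPᵢˢᵃᵗ = 69.33 kPa
  T = 365.4 K: ΣzᵢPᵢˢᵃᵗ = 254.67 kPa
  T = 348.2 K: ΣzᵢPᵢˢᵃᵗ = 136.85 kPa
  T = 356.8 K: ΣzᵢPᵢˢᵃᵗ = 188.06 kPa
  T = 361.1 K: ΣzᵢPᵢˢᵃᵗ = 219.24 kPa
  T = 359.0 K: ΣzᵢPᵢˢᵃᵗ = 203.51 kPa
Interpolating between 359.0 K and 361.1 K gives T ≈ 359.0 K.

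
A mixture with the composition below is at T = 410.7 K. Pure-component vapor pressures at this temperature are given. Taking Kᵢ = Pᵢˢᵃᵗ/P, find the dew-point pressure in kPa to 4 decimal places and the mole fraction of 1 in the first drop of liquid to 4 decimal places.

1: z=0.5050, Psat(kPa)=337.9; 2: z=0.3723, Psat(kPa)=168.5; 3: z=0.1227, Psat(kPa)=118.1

At the dew point ψ → 1, so Σzᵢ/Kᵢ = 1 with Kᵢ = Pᵢˢᵃᵗ/P ⇒ 1/P = Σzᵢ/Pᵢˢᵃᵗ.
1/P = 0.5050/337.9 + 0.3723/168.5 + 0.1227/118.1 = 0.0047430 ⇒ P = 210.8383 kPa
xᵢ = zᵢP/Pᵢˢᵃᵗ ⇒ x_1 = 0.5050·210.8383/337.9 = 0.3151

Pdew = 210.8383 kPa, x_1 = 0.3151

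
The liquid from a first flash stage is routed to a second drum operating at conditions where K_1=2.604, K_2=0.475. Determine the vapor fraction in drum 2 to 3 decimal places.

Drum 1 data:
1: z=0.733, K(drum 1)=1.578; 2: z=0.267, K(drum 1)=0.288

V/F (drum 2) = 0.772

Drum 1:
Rachford–Rice: g(ψ₁) = Σ zᵢ(Kᵢ−1)/(1+ψ₁(Kᵢ−1)) = 0.
Check two-phase: ΣzᵢKᵢ = 1.234 > 1 and Σzᵢ/Kᵢ = 1.392 > 1, so g(0) = 0.234 > 0 and g(1) = -0.392 < 0.
Binary case is linear: z₁(K₁−1)(1+ψ₁(K₂−1)) + z₂(K₂−1)(1+ψ₁(K₁−1)) = 0
⇒ ψ₁ = [z₁(K₁−1)+z₂(K₂−1)] / [−(K₁−1)(K₂−1)] = 0.2336/0.4115 = 0.568
Drum-1 compositions:
  1: x = 0.552, y = 0.871
  2: x = 0.448, y = 0.129
Drum-2 feed = drum-1 liquid: z₂ = (0.5519, 0.4481).
Drum 2:
Material balance + equilibrium reduce to Σ zᵢ(Kᵢ−1)/(1+ψ₂(Kᵢ−1)) = 0.
Feasibility: ΣzᵢKᵢ = 1.650, Σzᵢ/Kᵢ = 1.155 — both > 1, two phases present.
Binary case is linear: z₁(K₁−1)(1+ψ₂(K₂−1)) + z₂(K₂−1)(1+ψ₂(K₁−1)) = 0
⇒ ψ₂ = [z₁(K₁−1)+z₂(K₂−1)] / [−(K₁−1)(K₂−1)] = 0.6501/0.8421 = 0.772
  1: x = 0.247, y = 0.642
  2: x = 0.753, y = 0.358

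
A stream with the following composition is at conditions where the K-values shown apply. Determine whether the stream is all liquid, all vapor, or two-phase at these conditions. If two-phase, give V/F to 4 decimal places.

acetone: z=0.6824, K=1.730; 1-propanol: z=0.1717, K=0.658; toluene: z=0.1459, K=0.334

ΣzᵢKᵢ = 1.3423; Σzᵢ/Kᵢ = 1.0922.
Both exceed 1, so a two-phase solution exists.
Let ψ = V/F and solve Σ zᵢ(Kᵢ−1)/(1+ψ(Kᵢ−1)) = 0.
Newton–Raphson from ψ = 0.5:
  ψ = 0.5000: g = 0.14843, g' = -0.3699 → ψ = 0.9013
  ψ = 0.9013: g = -0.02752, g' = -0.5793 → ψ = 0.8538
  ψ = 0.8538: g = -0.00132, g' = -0.5259 → ψ = 0.8513
Converged at ψ = 0.8513.

two-phase, V/F = 0.8513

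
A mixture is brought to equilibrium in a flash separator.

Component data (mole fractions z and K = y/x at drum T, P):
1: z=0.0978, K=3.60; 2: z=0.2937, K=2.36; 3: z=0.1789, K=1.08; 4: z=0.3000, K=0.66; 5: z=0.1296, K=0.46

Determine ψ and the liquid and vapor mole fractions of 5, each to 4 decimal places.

Material balance + equilibrium reduce to Σ zᵢ(Kᵢ−1)/(1+ψ(Kᵢ−1)) = 0.
Check two-phase: ΣzᵢKᵢ = 1.4960 > 1 and Σzᵢ/Kᵢ = 1.0535 > 1, so g(0) = 0.4960 > 0 and g(1) = -0.0535 < 0.
Newton–Raphson from ψ = 0.33:
  ψ = 0.3300: g = 0.22645, g' = -0.5514 → ψ = 0.7407
  ψ = 0.7407: g = 0.04643, g' = -0.3800 → ψ = 0.8629
  ψ = 0.8629: g = 0.00015, g' = -0.3808 → ψ = 0.8633
Converged at ψ = 0.8633.
Compositions from xᵢ = zᵢ/(1+ψ(Kᵢ−1)), yᵢ = Kᵢxᵢ:
  1: x = 0.0301, y = 0.1085
  2: x = 0.1351, y = 0.3188
  3: x = 0.1673, y = 0.1807
  4: x = 0.4246, y = 0.2803
  5: x = 0.2428, y = 0.1117

ψ = 0.8633, x_5 = 0.2428, y_5 = 0.1117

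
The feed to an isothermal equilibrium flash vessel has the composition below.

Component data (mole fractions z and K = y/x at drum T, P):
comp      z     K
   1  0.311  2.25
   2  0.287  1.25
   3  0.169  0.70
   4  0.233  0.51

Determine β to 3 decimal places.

Rachford–Rice: g(β) = Σ zᵢ(Kᵢ−1)/(1+β(Kᵢ−1)) = 0.
Feasibility: ΣzᵢKᵢ = 1.296, Σzᵢ/Kᵢ = 1.066 — both > 1, two phases present.
Newton–Raphson from β = 0.67:
  β = 0.670: g = 0.0396, g' = -0.305 → β = 0.800
  β = 0.800: g = -0.0003, g' = -0.312 → β = 0.799
Converged at β = 0.799.

β = 0.799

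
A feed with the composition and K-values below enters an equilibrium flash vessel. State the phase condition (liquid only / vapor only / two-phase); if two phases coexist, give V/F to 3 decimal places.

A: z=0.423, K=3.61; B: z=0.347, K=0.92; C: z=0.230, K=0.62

ΣzᵢKᵢ = 1.989; Σzᵢ/Kᵢ = 0.865.
Since Σzᵢ/Kᵢ < 1 the mixture is above its dew point — single vapor phase.

vapor only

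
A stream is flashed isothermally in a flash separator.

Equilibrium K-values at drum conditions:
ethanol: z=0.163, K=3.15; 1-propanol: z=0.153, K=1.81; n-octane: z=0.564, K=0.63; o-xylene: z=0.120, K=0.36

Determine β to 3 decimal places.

Let β = V/F and solve Σ zᵢ(Kᵢ−1)/(1+β(Kᵢ−1)) = 0.
Feasibility: ΣzᵢKᵢ = 1.189, Σzᵢ/Kᵢ = 1.365 — both > 1, two phases present.
Newton iteration, β⁰ = 0.44:
  β = 0.440: g = -0.0847, g' = -0.459 → β = 0.255
  β = 0.255: g = 0.0066, g' = -0.547 → β = 0.268
Converged at β = 0.268.

β = 0.268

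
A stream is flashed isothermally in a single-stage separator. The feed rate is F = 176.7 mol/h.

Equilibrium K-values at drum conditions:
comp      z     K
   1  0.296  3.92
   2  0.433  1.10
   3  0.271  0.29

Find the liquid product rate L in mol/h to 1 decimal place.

L = 66.1 mol/h

Newton–Raphson from β = 0.4:
  β = 0.400: g = 0.1716, g' = -0.807 → β = 0.612
  β = 0.612: g = 0.0103, g' = -0.756 → β = 0.626
Converged at β = 0.626.
Then V = β·F = 0.6261·176.7 = 110.6 mol/h and L = F − V = 66.1 mol/h.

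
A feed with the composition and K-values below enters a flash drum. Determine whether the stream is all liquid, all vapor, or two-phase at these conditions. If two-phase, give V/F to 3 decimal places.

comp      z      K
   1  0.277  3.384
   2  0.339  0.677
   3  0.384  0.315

ΣzᵢKᵢ = 1.288; Σzᵢ/Kᵢ = 1.802.
Both exceed 1, so a two-phase solution exists.
Rachford–Rice: g(ψ) = Σ zᵢ(Kᵢ−1)/(1+ψ(Kᵢ−1)) = 0.
Newton iteration, ψ⁰ = 0.44:
  ψ = 0.440: g = -0.1819, g' = -0.792 → ψ = 0.210
  ψ = 0.210: g = 0.0149, g' = -0.985 → ψ = 0.226
Converged at ψ = 0.226.

two-phase, V/F = 0.226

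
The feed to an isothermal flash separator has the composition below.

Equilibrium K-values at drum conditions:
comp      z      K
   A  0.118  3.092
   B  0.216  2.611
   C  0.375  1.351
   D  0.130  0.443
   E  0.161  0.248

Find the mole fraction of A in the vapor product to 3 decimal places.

y_A = 0.149

Material balance + equilibrium reduce to Σ zᵢ(Kᵢ−1)/(1+β(Kᵢ−1)) = 0.
Check two-phase: ΣzᵢKᵢ = 1.533 > 1 and Σzᵢ/Kᵢ = 1.341 > 1, so g(0) = 0.533 > 0 and g(1) = -0.341 < 0.
Newton–Raphson from β = 0.5:
  β = 0.500: g = 0.1310, g' = -0.640 → β = 0.705
  β = 0.705: g = -0.0084, g' = -0.758 → β = 0.693
Converged at β = 0.693.
Compositions from xᵢ = zᵢ/(1+β(Kᵢ−1)), yᵢ = Kᵢxᵢ:
  A: x = 0.048, y = 0.149
  B: x = 0.102, y = 0.266
  C: x = 0.302, y = 0.407
  D: x = 0.212, y = 0.094
  E: x = 0.336, y = 0.083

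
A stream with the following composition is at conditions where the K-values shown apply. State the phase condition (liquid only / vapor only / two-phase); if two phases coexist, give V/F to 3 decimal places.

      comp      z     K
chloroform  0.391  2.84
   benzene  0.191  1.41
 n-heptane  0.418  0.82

vapor only

ΣzᵢKᵢ = 1.723; Σzᵢ/Kᵢ = 0.783.
Since Σzᵢ/Kᵢ < 1 the mixture is above its dew point — single vapor phase.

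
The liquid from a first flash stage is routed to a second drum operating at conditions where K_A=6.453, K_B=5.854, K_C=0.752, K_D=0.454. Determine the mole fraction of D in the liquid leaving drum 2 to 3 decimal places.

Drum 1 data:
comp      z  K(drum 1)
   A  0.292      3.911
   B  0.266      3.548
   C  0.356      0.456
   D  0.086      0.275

x_D (drum 2) = 0.253

Drum 1:
Let ψ₁ = V/F and solve Σ zᵢ(Kᵢ−1)/(1+ψ₁(Kᵢ−1)) = 0.
Check two-phase: ΣzᵢKᵢ = 2.272 > 1 and Σzᵢ/Kᵢ = 1.243 > 1, so g(0) = 1.272 > 0 and g(1) = -0.243 < 0.
Iterate (Newton) starting at ψ₁ = 0.69:
  ψ₁ = 0.690: g = 0.0935, g' = -0.951 → ψ₁ = 0.788
  ψ₁ = 0.788: g = -0.0013, g' = -0.988 → ψ₁ = 0.787
Converged at ψ₁ = 0.787.
Drum-1 compositions:
  A: x = 0.089, y = 0.347
  B: x = 0.089, y = 0.314
  C: x = 0.622, y = 0.284
  D: x = 0.200, y = 0.055
Drum-2 feed = drum-1 liquid: z₂ = (0.0887, 0.0885, 0.6225, 0.2003).
Drum 2:
Let ψ₂ = V/F and solve Σ zᵢ(Kᵢ−1)/(1+ψ₂(Kᵢ−1)) = 0.
Feasibility: ΣzᵢKᵢ = 1.650, Σzᵢ/Kᵢ = 1.298 — both > 1, two phases present.
Newton iteration, ψ₂⁰ = 0.5:
  ψ₂ = 0.500: g = -0.0714, g' = -0.530 → ψ₂ = 0.365
  ψ₂ = 0.365: g = 0.0103, g' = -0.705 → ψ₂ = 0.380
Converged at ψ₂ = 0.380.
  A: x = 0.029, y = 0.186
  B: x = 0.031, y = 0.182
  C: x = 0.687, y = 0.517
  D: x = 0.253, y = 0.115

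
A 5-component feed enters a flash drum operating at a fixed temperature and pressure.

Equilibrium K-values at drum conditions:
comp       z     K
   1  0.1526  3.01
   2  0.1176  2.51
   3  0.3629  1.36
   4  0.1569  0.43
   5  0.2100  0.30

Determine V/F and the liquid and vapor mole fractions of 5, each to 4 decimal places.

V/F = 0.5220, x_5 = 0.3309, y_5 = 0.0993

Rachford–Rice: g(V/F) = Σ zᵢ(Kᵢ−1)/(1+V/F(Kᵢ−1)) = 0.
g(0) = ΣzᵢKᵢ − 1 = 0.3785 and g(1) = 1 − Σzᵢ/Kᵢ = -0.4293, so a root lies in (0, 1).
Iterate (Newton) starting at V/F = 0.5:
  V/F = 0.5000: g = 0.01364, g' = -0.6175 → V/F = 0.5221
  V/F = 0.5221: g = -0.00006, g' = -0.6228 → V/F = 0.5220
Converged at V/F = 0.5220.
Compositions from xᵢ = zᵢ/(1+V/F(Kᵢ−1)), yᵢ = Kᵢxᵢ:
  1: x = 0.0745, y = 0.2241
  2: x = 0.0658, y = 0.1651
  3: x = 0.3055, y = 0.4155
  4: x = 0.2234, y = 0.0960
  5: x = 0.3309, y = 0.0993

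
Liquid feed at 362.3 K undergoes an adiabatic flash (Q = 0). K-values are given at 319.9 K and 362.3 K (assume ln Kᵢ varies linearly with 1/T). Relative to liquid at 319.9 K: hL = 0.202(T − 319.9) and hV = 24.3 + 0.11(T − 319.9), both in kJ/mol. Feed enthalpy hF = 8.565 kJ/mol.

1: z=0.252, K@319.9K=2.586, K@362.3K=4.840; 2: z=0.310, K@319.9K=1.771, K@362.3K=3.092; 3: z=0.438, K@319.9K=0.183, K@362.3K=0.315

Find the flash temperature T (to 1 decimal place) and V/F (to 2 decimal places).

T = 323.0 K, V/F = 0.33

Adiabatic flash: solve Rachford–Rice at each trial T, then check hF = ψ·hV(T) + (1−ψ)·hL(T).
  T = 319.9 K: K = (2.586, 1.771, 0.183), RR gives ψ = 0.290, H_out = 7.051 kJ/mol
  T = 362.3 K: K = (4.840, 3.092, 0.315), RR gives ψ = 0.659, H_out = 22.005 kJ/mol
  T = 341.1 K: K = (3.607, 2.381, 0.244), RR gives ψ = 0.505, H_out = 15.577 kJ/mol
  T = 330.5 K: K = (3.071, 2.063, 0.212), RR gives ψ = 0.412, H_out = 11.753 kJ/mol
  T = 325.2 K: K = (2.822, 1.914, 0.197), RR gives ψ = 0.356, H_out = 9.549 kJ/mol
  T = 322.5 K: K = (2.700, 1.840, 0.190), RR gives ψ = 0.324, H_out = 8.320 kJ/mol
  T = 323.9 K: K = (2.763, 1.878, 0.194), RR gives ψ = 0.341, H_out = 8.968 kJ/mol
Linear interpolation between T = 322.5 (H_out = 8.320) and T = 323.9 (H_out = 8.968) on hF = 8.565 gives T ≈ 323.0 K, at which ψ = 0.33.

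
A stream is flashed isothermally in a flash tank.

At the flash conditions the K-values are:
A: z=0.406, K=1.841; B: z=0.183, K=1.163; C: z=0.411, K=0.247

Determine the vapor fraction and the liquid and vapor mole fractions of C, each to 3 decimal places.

Rachford–Rice: g(ψ) = Σ zᵢ(Kᵢ−1)/(1+ψ(Kᵢ−1)) = 0.
g(0) = ΣzᵢKᵢ − 1 = 0.062 and g(1) = 1 − Σzᵢ/Kᵢ = -1.042, so a root lies in (0, 1).
Iterate (Newton) starting at ψ = 0.68:
  ψ = 0.680: g = -0.3902, g' = -1.099 → ψ = 0.325
  ψ = 0.325: g = -0.1132, g' = -0.590 → ψ = 0.133
  ψ = 0.133: g = -0.0076, g' = -0.525 → ψ = 0.118
Converged at ψ = 0.118.
Compositions from xᵢ = zᵢ/(1+ψ(Kᵢ−1)), yᵢ = Kᵢxᵢ:
  A: x = 0.369, y = 0.680
  B: x = 0.180, y = 0.209
  C: x = 0.451, y = 0.111

ψ = 0.118, x_C = 0.451, y_C = 0.111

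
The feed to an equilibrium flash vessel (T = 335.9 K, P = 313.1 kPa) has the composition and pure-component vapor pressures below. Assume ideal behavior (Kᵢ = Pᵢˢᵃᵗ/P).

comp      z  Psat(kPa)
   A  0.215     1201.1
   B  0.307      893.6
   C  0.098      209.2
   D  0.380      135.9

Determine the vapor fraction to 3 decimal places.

Raoult's law: Kᵢ = Pᵢˢᵃᵗ/P = Pᵢˢᵃᵗ/313.1.
  K_A = 1201.1/313.1 = 3.83615, K_B = 893.6/313.1 = 2.85404, K_C = 209.2/313.1 = 0.66816, K_D = 135.9/313.1 = 0.43405
Let ψ = V/F and solve Σ zᵢ(Kᵢ−1)/(1+ψ(Kᵢ−1)) = 0.
Check two-phase: ΣzᵢKᵢ = 1.931 > 1 and Σzᵢ/Kᵢ = 1.186 > 1, so g(0) = 0.931 > 0 and g(1) = -0.186 < 0.
Newton–Raphson from ψ = 0.5:
  ψ = 0.500: g = 0.2086, g' = -0.832 → ψ = 0.751
  ψ = 0.751: g = 0.0156, g' = -0.748 → ψ = 0.772
Converged at ψ = 0.772.

ψ = 0.772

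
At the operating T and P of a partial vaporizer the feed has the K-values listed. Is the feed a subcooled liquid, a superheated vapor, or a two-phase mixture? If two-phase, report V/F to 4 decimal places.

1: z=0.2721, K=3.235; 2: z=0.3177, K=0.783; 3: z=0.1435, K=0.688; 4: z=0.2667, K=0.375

ΣzᵢKᵢ = 1.3277; Σzᵢ/Kᵢ = 1.4096.
Both exceed 1, so a two-phase solution exists.
Newton iteration, ψ⁰ = 0.54:
  ψ = 0.5400: g = -0.10797, g' = -0.5558 → ψ = 0.3457
  ψ = 0.3457: g = 0.00570, g' = -0.6371 → ψ = 0.3547
Converged at ψ = 0.3547.

two-phase, V/F = 0.3547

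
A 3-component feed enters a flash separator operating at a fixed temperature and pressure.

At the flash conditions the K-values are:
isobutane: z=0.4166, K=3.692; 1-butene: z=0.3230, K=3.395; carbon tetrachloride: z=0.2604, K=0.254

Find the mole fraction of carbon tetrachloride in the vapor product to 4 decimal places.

Material balance + equilibrium reduce to Σ zᵢ(Kᵢ−1)/(1+V/F(Kᵢ−1)) = 0.
Check two-phase: ΣzᵢKᵢ = 2.7008 > 1 and Σzᵢ/Kᵢ = 1.2332 > 1, so g(0) = 1.7008 > 0 and g(1) = -0.2332 < 0.
Iterate (Newton) starting at V/F = 0.42:
  V/F = 0.4200: g = 0.62912, g' = -1.4328 → V/F = 0.8591
  V/F = 0.8591: g = 0.05065, g' = -1.5969 → V/F = 0.8908
  V/F = 0.8908: g = -0.00214, g' = -1.7379 → V/F = 0.8896
Converged at V/F = 0.8896.
Compositions from xᵢ = zᵢ/(1+V/F(Kᵢ−1)), yᵢ = Kᵢxᵢ:
  isobutane: x = 0.1227, y = 0.4531
  1-butene: x = 0.1032, y = 0.3503
  carbon tetrachloride: x = 0.7741, y = 0.1966

y_carbon tetrachloride = 0.1966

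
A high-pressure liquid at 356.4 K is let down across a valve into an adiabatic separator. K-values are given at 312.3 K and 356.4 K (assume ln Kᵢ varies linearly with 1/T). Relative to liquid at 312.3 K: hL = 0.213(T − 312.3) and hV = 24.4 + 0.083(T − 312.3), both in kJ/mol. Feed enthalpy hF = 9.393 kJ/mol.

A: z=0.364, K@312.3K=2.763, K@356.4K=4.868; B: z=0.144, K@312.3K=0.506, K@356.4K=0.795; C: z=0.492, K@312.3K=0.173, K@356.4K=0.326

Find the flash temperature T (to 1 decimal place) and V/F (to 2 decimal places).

Adiabatic flash: solve Rachford–Rice at each trial T, then check hF = ψ·hV(T) + (1−ψ)·hL(T).
  T = 312.3 K: K = (2.763, 0.506, 0.173), RR gives ψ = 0.122, H_out = 2.975 kJ/mol
  T = 356.4 K: K = (4.868, 0.795, 0.326), RR gives ψ = 0.454, H_out = 17.876 kJ/mol
  T = 334.4 K: K = (3.739, 0.644, 0.243), RR gives ψ = 0.306, H_out = 11.293 kJ/mol
  T = 323.4 K: K = (3.233, 0.574, 0.206), RR gives ψ = 0.223, H_out = 7.488 kJ/mol
  T = 328.9 K: K = (3.481, 0.608, 0.224), RR gives ψ = 0.266, H_out = 9.452 kJ/mol
  T = 326.1 K: K = (3.354, 0.591, 0.215), RR gives ψ = 0.245, H_out = 8.470 kJ/mol
  T = 327.5 K: K = (3.417, 0.599, 0.219), RR gives ψ = 0.255, H_out = 8.966 kJ/mol
Linear interpolation between T = 327.5 (H_out = 8.966) and T = 328.9 (H_out = 9.452) on hF = 9.393 gives T ≈ 328.7 K, at which ψ = 0.26.

T = 328.7 K, V/F = 0.26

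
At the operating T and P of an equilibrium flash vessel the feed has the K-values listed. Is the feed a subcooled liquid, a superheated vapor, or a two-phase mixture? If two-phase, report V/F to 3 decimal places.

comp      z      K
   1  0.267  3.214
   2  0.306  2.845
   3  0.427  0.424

two-phase, V/F = 0.782

ΣzᵢKᵢ = 1.910; Σzᵢ/Kᵢ = 1.198.
Both exceed 1, so a two-phase solution exists.
Newton iteration, ψ⁰ = 0.63:
  ψ = 0.630: g = 0.1219, g' = -0.800 → ψ = 0.782
Converged at ψ = 0.782.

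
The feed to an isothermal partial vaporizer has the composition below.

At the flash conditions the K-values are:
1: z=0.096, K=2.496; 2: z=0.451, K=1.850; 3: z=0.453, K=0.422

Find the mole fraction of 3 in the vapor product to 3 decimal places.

y_3 = 0.262

Material balance + equilibrium reduce to Σ zᵢ(Kᵢ−1)/(1+V/F(Kᵢ−1)) = 0.
Feasibility: ΣzᵢKᵢ = 1.265, Σzᵢ/Kᵢ = 1.356 — both > 1, two phases present.
Newton iteration, V/F⁰ = 0.65:
  V/F = 0.650: g = -0.0997, g' = -0.579 → V/F = 0.478
  V/F = 0.478: g = -0.0053, g' = -0.527 → V/F = 0.468
Converged at V/F = 0.468.
Compositions from xᵢ = zᵢ/(1+V/F(Kᵢ−1)), yᵢ = Kᵢxᵢ:
  1: x = 0.056, y = 0.141
  2: x = 0.323, y = 0.597
  3: x = 0.621, y = 0.262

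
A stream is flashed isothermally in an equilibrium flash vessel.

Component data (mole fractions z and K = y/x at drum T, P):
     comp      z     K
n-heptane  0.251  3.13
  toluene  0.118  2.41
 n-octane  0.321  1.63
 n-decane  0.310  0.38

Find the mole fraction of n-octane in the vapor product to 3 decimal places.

Material balance + equilibrium reduce to Σ zᵢ(Kᵢ−1)/(1+V/F(Kᵢ−1)) = 0.
Feasibility: ΣzᵢKᵢ = 1.711, Σzᵢ/Kᵢ = 1.142 — both > 1, two phases present.
Newton iteration, V/F⁰ = 0.5:
  V/F = 0.500: g = 0.2317, g' = -0.672 → V/F = 0.845
  V/F = 0.845: g = -0.0048, g' = -0.774 → V/F = 0.839
Converged at V/F = 0.839.
Compositions from xᵢ = zᵢ/(1+V/F(Kᵢ−1)), yᵢ = Kᵢxᵢ:
  n-heptane: x = 0.090, y = 0.282
  toluene: x = 0.054, y = 0.130
  n-octane: x = 0.210, y = 0.342
  n-decane: x = 0.646, y = 0.245

y_n-octane = 0.342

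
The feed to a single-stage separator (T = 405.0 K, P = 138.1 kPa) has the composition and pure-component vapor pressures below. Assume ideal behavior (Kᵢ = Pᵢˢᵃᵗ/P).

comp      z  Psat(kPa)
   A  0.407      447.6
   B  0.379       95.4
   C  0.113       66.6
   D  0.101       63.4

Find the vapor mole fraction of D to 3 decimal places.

y_D = 0.078

Raoult's law: Kᵢ = Pᵢˢᵃᵗ/P = Pᵢˢᵃᵗ/138.1.
  K_A = 447.6/138.1 = 3.24113, K_B = 95.4/138.1 = 0.69080, K_C = 66.6/138.1 = 0.48226, K_D = 63.4/138.1 = 0.45909
Rachford–Rice: g(β) = Σ zᵢ(Kᵢ−1)/(1+β(Kᵢ−1)) = 0.
g(0) = ΣzᵢKᵢ − 1 = 0.682 and g(1) = 1 − Σzᵢ/Kᵢ = -0.129, so a root lies in (0, 1).
Newton–Raphson from β = 0.48:
  β = 0.480: g = 0.1502, g' = -0.632 → β = 0.718
  β = 0.718: g = 0.0167, g' = -0.516 → β = 0.750
Converged at β = 0.750.
Compositions from xᵢ = zᵢ/(1+β(Kᵢ−1)), yᵢ = Kᵢxᵢ:
  A: x = 0.152, y = 0.492
  B: x = 0.493, y = 0.341
  C: x = 0.185, y = 0.089
  D: x = 0.170, y = 0.078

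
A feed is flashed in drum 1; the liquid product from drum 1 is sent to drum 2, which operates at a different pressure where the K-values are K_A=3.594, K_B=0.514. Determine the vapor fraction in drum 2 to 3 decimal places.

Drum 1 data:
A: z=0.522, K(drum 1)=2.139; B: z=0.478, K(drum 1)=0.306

V/F (drum 2) = 0.539

Drum 1:
Rachford–Rice: g(ψ₁) = Σ zᵢ(Kᵢ−1)/(1+ψ₁(Kᵢ−1)) = 0.
Check two-phase: ΣzᵢKᵢ = 1.263 > 1 and Σzᵢ/Kᵢ = 1.806 > 1, so g(0) = 0.263 > 0 and g(1) = -0.806 < 0.
Newton–Raphson from ψ₁ = 0.5:
  ψ₁ = 0.500: g = -0.1292, g' = -0.815 → ψ₁ = 0.341
  ψ₁ = 0.341: g = -0.0067, g' = -0.746 → ψ₁ = 0.333
Converged at ψ₁ = 0.332.
Drum-1 compositions:
  A: x = 0.379, y = 0.810
  B: x = 0.621, y = 0.190
Drum-2 feed = drum-1 liquid: z₂ = (0.3786, 0.6214).
Drum 2:
Iterate (Newton) starting at ψ₂ = 0.5:
  ψ₂ = 0.500: g = 0.0286, g' = -0.739 → ψ₂ = 0.539
Converged at ψ₂ = 0.539.
  A: x = 0.158, y = 0.567
  B: x = 0.842, y = 0.433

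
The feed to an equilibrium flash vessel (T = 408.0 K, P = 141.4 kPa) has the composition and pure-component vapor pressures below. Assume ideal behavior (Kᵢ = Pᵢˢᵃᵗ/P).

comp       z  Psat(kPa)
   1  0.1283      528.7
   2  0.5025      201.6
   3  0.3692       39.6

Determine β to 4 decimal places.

β = 0.3655

Raoult's law: Kᵢ = Pᵢˢᵃᵗ/P = Pᵢˢᵃᵗ/141.4.
  K_1 = 528.7/141.4 = 3.739038, K_2 = 201.6/141.4 = 1.425743, K_3 = 39.6/141.4 = 0.280057
Rachford–Rice: g(β) = Σ zᵢ(Kᵢ−1)/(1+β(Kᵢ−1)) = 0.
Feasibility: ΣzᵢKᵢ = 1.2996, Σzᵢ/Kᵢ = 1.7051 — both > 1, two phases present.
Iterate (Newton) starting at β = 0.5:
  β = 0.5000: g = -0.09060, g' = -0.7005 → β = 0.3707
  β = 0.3707: g = -0.00340, g' = -0.6610 → β = 0.3655
Converged at β = 0.3655.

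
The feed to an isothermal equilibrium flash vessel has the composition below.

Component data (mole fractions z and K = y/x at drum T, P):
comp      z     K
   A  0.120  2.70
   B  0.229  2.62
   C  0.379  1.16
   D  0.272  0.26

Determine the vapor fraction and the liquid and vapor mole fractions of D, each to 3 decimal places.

ψ = 0.576, x_D = 0.474, y_D = 0.123

Let ψ = V/F and solve Σ zᵢ(Kᵢ−1)/(1+ψ(Kᵢ−1)) = 0.
g(0) = ΣzᵢKᵢ − 1 = 0.434 and g(1) = 1 − Σzᵢ/Kᵢ = -0.505, so a root lies in (0, 1).
Newton iteration, ψ⁰ = 0.5:
  ψ = 0.500: g = 0.0519, g' = -0.668 → ψ = 0.578
  ψ = 0.578: g = -0.0015, g' = -0.711 → ψ = 0.576
Converged at ψ = 0.576.
Compositions from xᵢ = zᵢ/(1+ψ(Kᵢ−1)), yᵢ = Kᵢxᵢ:
  A: x = 0.061, y = 0.164
  B: x = 0.119, y = 0.310
  C: x = 0.347, y = 0.403
  D: x = 0.474, y = 0.123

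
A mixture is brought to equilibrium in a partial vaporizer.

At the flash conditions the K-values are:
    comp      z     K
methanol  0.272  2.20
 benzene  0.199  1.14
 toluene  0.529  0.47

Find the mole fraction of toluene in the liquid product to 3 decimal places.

x_toluene = 0.574

Rachford–Rice: g(ψ) = Σ zᵢ(Kᵢ−1)/(1+ψ(Kᵢ−1)) = 0.
Check two-phase: ΣzᵢKᵢ = 1.074 > 1 and Σzᵢ/Kᵢ = 1.424 > 1, so g(0) = 0.074 > 0 and g(1) = -0.424 < 0.
Iterate (Newton) starting at ψ = 0.64:
  ψ = 0.640: g = -0.2141, g' = -0.469 → ψ = 0.183
  ψ = 0.183: g = -0.0159, g' = -0.449 → ψ = 0.148
  ψ = 0.148: g = 0.0002, g' = -0.461 → ψ = 0.149
Converged at ψ = 0.149.
Compositions from xᵢ = zᵢ/(1+ψ(Kᵢ−1)), yᵢ = Kᵢxᵢ:
  methanol: x = 0.231, y = 0.508
  benzene: x = 0.195, y = 0.222
  toluene: x = 0.574, y = 0.270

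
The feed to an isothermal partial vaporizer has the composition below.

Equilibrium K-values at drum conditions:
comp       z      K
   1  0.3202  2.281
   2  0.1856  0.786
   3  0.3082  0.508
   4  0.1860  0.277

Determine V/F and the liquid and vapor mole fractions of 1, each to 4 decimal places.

Material balance + equilibrium reduce to Σ zᵢ(Kᵢ−1)/(1+V/F(Kᵢ−1)) = 0.
Feasibility: ΣzᵢKᵢ = 1.0843, Σzᵢ/Kᵢ = 1.6547 — both > 1, two phases present.
Iterate (Newton) starting at V/F = 0.5:
  V/F = 0.5000: g = -0.20617, g' = -0.5756 → V/F = 0.1418
  V/F = 0.1418: g = -0.00670, g' = -0.5923 → V/F = 0.1305
  V/F = 0.1305: g = 0.00003, g' = -0.5984 → V/F = 0.1306
Converged at V/F = 0.1306.
Compositions from xᵢ = zᵢ/(1+V/F(Kᵢ−1)), yᵢ = Kᵢxᵢ:
  1: x = 0.2743, y = 0.6257
  2: x = 0.1909, y = 0.1501
  3: x = 0.3294, y = 0.1673
  4: x = 0.2054, y = 0.0569

V/F = 0.1306, x_1 = 0.2743, y_1 = 0.6257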